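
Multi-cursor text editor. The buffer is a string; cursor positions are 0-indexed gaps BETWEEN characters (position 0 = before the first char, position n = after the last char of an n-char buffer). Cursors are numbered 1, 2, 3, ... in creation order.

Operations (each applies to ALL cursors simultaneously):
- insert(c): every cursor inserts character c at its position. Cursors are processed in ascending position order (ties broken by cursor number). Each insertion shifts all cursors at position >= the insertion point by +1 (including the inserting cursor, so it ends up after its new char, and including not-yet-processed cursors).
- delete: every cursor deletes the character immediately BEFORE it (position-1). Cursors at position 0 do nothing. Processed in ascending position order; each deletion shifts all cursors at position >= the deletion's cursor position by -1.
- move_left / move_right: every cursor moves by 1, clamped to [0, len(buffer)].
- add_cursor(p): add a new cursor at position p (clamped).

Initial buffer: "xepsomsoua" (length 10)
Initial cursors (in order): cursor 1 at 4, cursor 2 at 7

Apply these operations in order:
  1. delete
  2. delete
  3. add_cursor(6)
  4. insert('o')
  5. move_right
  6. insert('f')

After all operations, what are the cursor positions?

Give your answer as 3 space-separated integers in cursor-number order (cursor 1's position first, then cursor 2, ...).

After op 1 (delete): buffer="xepomoua" (len 8), cursors c1@3 c2@5, authorship ........
After op 2 (delete): buffer="xeooua" (len 6), cursors c1@2 c2@3, authorship ......
After op 3 (add_cursor(6)): buffer="xeooua" (len 6), cursors c1@2 c2@3 c3@6, authorship ......
After op 4 (insert('o')): buffer="xeoooouao" (len 9), cursors c1@3 c2@5 c3@9, authorship ..1.2...3
After op 5 (move_right): buffer="xeoooouao" (len 9), cursors c1@4 c2@6 c3@9, authorship ..1.2...3
After op 6 (insert('f')): buffer="xeoofoofuaof" (len 12), cursors c1@5 c2@8 c3@12, authorship ..1.12.2..33

Answer: 5 8 12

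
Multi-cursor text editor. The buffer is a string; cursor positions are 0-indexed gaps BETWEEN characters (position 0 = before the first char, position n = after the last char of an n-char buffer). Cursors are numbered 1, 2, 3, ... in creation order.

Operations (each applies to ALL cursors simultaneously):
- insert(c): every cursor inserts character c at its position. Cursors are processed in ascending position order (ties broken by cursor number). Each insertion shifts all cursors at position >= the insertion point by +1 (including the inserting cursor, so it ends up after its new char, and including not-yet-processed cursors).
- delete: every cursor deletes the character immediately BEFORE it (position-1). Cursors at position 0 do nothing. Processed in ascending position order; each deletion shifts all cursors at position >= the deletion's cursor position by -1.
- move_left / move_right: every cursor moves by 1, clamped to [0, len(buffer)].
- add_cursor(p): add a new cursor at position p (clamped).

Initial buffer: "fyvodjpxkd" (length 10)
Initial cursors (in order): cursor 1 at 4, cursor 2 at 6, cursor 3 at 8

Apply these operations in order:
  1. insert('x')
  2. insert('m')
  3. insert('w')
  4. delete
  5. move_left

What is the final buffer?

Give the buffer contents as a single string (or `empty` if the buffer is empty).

Answer: fyvoxmdjxmpxxmkd

Derivation:
After op 1 (insert('x')): buffer="fyvoxdjxpxxkd" (len 13), cursors c1@5 c2@8 c3@11, authorship ....1..2..3..
After op 2 (insert('m')): buffer="fyvoxmdjxmpxxmkd" (len 16), cursors c1@6 c2@10 c3@14, authorship ....11..22..33..
After op 3 (insert('w')): buffer="fyvoxmwdjxmwpxxmwkd" (len 19), cursors c1@7 c2@12 c3@17, authorship ....111..222..333..
After op 4 (delete): buffer="fyvoxmdjxmpxxmkd" (len 16), cursors c1@6 c2@10 c3@14, authorship ....11..22..33..
After op 5 (move_left): buffer="fyvoxmdjxmpxxmkd" (len 16), cursors c1@5 c2@9 c3@13, authorship ....11..22..33..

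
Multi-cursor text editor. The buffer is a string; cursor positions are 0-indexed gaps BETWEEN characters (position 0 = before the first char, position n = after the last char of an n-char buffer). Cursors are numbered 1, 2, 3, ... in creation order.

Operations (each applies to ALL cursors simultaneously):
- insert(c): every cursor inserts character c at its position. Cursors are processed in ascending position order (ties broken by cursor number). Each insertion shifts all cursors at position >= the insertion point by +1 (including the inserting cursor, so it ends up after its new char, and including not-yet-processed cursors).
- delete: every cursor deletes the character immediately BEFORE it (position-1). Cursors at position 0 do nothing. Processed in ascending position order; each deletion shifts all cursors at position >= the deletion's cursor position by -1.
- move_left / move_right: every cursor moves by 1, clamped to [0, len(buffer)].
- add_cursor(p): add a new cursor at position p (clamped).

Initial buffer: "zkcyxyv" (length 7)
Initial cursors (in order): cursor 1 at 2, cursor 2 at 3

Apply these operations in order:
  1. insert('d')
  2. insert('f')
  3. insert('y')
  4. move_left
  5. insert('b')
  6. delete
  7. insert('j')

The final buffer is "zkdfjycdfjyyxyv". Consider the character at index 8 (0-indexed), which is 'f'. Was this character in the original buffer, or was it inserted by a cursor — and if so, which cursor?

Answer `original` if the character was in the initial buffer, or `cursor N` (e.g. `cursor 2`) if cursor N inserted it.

After op 1 (insert('d')): buffer="zkdcdyxyv" (len 9), cursors c1@3 c2@5, authorship ..1.2....
After op 2 (insert('f')): buffer="zkdfcdfyxyv" (len 11), cursors c1@4 c2@7, authorship ..11.22....
After op 3 (insert('y')): buffer="zkdfycdfyyxyv" (len 13), cursors c1@5 c2@9, authorship ..111.222....
After op 4 (move_left): buffer="zkdfycdfyyxyv" (len 13), cursors c1@4 c2@8, authorship ..111.222....
After op 5 (insert('b')): buffer="zkdfbycdfbyyxyv" (len 15), cursors c1@5 c2@10, authorship ..1111.2222....
After op 6 (delete): buffer="zkdfycdfyyxyv" (len 13), cursors c1@4 c2@8, authorship ..111.222....
After op 7 (insert('j')): buffer="zkdfjycdfjyyxyv" (len 15), cursors c1@5 c2@10, authorship ..1111.2222....
Authorship (.=original, N=cursor N): . . 1 1 1 1 . 2 2 2 2 . . . .
Index 8: author = 2

Answer: cursor 2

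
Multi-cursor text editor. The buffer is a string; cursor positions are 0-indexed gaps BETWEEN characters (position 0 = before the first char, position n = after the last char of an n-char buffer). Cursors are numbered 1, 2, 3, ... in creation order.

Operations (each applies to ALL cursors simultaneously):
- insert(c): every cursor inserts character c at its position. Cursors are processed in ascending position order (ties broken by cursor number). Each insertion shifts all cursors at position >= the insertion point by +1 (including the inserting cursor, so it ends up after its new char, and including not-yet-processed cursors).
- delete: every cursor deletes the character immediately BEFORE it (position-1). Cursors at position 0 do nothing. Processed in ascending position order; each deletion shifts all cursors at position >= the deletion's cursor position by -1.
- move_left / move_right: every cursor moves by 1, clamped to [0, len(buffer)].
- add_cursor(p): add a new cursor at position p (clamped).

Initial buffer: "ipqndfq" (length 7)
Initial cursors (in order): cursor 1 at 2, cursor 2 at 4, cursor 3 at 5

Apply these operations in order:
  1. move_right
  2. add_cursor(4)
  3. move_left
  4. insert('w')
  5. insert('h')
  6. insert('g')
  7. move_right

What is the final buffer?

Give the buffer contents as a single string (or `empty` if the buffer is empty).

Answer: ipwhgqwhgnwhgdwhgfq

Derivation:
After op 1 (move_right): buffer="ipqndfq" (len 7), cursors c1@3 c2@5 c3@6, authorship .......
After op 2 (add_cursor(4)): buffer="ipqndfq" (len 7), cursors c1@3 c4@4 c2@5 c3@6, authorship .......
After op 3 (move_left): buffer="ipqndfq" (len 7), cursors c1@2 c4@3 c2@4 c3@5, authorship .......
After op 4 (insert('w')): buffer="ipwqwnwdwfq" (len 11), cursors c1@3 c4@5 c2@7 c3@9, authorship ..1.4.2.3..
After op 5 (insert('h')): buffer="ipwhqwhnwhdwhfq" (len 15), cursors c1@4 c4@7 c2@10 c3@13, authorship ..11.44.22.33..
After op 6 (insert('g')): buffer="ipwhgqwhgnwhgdwhgfq" (len 19), cursors c1@5 c4@9 c2@13 c3@17, authorship ..111.444.222.333..
After op 7 (move_right): buffer="ipwhgqwhgnwhgdwhgfq" (len 19), cursors c1@6 c4@10 c2@14 c3@18, authorship ..111.444.222.333..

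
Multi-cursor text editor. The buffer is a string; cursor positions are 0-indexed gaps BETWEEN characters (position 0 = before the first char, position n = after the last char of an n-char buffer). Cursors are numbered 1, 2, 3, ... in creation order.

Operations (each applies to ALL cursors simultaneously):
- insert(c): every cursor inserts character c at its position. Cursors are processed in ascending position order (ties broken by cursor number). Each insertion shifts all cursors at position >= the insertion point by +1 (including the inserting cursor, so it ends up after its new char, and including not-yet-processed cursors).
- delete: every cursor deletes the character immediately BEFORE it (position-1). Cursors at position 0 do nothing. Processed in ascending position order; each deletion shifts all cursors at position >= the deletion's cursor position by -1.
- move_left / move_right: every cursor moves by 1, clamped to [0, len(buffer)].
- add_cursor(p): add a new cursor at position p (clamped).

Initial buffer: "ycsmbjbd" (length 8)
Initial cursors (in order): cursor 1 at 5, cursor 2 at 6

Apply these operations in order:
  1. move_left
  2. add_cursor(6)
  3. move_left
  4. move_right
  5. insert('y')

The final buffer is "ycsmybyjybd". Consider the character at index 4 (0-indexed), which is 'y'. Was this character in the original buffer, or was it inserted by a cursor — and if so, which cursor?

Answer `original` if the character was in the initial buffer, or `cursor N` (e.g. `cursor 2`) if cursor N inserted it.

After op 1 (move_left): buffer="ycsmbjbd" (len 8), cursors c1@4 c2@5, authorship ........
After op 2 (add_cursor(6)): buffer="ycsmbjbd" (len 8), cursors c1@4 c2@5 c3@6, authorship ........
After op 3 (move_left): buffer="ycsmbjbd" (len 8), cursors c1@3 c2@4 c3@5, authorship ........
After op 4 (move_right): buffer="ycsmbjbd" (len 8), cursors c1@4 c2@5 c3@6, authorship ........
After op 5 (insert('y')): buffer="ycsmybyjybd" (len 11), cursors c1@5 c2@7 c3@9, authorship ....1.2.3..
Authorship (.=original, N=cursor N): . . . . 1 . 2 . 3 . .
Index 4: author = 1

Answer: cursor 1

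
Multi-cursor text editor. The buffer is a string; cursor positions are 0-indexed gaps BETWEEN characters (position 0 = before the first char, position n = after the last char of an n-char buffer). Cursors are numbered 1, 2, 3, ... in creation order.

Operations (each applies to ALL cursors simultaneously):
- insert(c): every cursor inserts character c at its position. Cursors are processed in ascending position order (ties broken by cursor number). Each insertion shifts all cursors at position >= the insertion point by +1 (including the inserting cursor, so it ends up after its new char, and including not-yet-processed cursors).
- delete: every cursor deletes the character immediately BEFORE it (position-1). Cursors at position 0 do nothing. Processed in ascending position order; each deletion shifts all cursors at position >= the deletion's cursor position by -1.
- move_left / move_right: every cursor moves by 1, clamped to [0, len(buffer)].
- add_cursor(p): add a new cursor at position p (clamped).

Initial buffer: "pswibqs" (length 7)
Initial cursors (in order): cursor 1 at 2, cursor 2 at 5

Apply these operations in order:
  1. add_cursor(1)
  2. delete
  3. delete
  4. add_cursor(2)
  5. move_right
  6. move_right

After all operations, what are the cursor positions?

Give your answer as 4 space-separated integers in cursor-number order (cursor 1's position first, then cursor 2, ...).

Answer: 2 3 2 3

Derivation:
After op 1 (add_cursor(1)): buffer="pswibqs" (len 7), cursors c3@1 c1@2 c2@5, authorship .......
After op 2 (delete): buffer="wiqs" (len 4), cursors c1@0 c3@0 c2@2, authorship ....
After op 3 (delete): buffer="wqs" (len 3), cursors c1@0 c3@0 c2@1, authorship ...
After op 4 (add_cursor(2)): buffer="wqs" (len 3), cursors c1@0 c3@0 c2@1 c4@2, authorship ...
After op 5 (move_right): buffer="wqs" (len 3), cursors c1@1 c3@1 c2@2 c4@3, authorship ...
After op 6 (move_right): buffer="wqs" (len 3), cursors c1@2 c3@2 c2@3 c4@3, authorship ...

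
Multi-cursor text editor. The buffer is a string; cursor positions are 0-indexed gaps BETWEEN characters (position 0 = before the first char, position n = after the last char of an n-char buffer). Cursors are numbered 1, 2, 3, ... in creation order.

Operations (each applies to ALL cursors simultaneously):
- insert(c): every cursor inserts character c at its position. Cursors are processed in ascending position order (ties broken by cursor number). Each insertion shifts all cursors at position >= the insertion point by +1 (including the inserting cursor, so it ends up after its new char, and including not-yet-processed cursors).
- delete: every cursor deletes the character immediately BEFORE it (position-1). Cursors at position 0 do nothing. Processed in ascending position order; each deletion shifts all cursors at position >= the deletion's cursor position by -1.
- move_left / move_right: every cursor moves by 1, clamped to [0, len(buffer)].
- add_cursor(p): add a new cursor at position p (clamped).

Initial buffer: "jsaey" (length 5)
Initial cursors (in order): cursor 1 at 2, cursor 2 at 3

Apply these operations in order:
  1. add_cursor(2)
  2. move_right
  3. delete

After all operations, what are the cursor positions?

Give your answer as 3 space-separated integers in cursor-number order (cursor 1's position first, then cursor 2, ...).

Answer: 1 1 1

Derivation:
After op 1 (add_cursor(2)): buffer="jsaey" (len 5), cursors c1@2 c3@2 c2@3, authorship .....
After op 2 (move_right): buffer="jsaey" (len 5), cursors c1@3 c3@3 c2@4, authorship .....
After op 3 (delete): buffer="jy" (len 2), cursors c1@1 c2@1 c3@1, authorship ..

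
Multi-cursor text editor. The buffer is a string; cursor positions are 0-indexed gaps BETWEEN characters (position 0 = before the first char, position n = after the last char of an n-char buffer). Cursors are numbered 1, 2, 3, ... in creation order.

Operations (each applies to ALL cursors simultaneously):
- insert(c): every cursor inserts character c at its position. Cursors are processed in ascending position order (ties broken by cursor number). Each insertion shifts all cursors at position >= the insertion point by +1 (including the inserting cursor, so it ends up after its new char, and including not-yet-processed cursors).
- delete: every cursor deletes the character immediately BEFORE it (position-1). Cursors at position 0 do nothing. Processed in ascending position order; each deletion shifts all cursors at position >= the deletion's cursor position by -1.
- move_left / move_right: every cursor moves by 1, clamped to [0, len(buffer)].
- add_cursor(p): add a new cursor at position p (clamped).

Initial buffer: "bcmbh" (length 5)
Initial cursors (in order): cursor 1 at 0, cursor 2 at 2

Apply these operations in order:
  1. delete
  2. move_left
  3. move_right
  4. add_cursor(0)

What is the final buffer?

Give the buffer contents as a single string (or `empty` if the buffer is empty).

After op 1 (delete): buffer="bmbh" (len 4), cursors c1@0 c2@1, authorship ....
After op 2 (move_left): buffer="bmbh" (len 4), cursors c1@0 c2@0, authorship ....
After op 3 (move_right): buffer="bmbh" (len 4), cursors c1@1 c2@1, authorship ....
After op 4 (add_cursor(0)): buffer="bmbh" (len 4), cursors c3@0 c1@1 c2@1, authorship ....

Answer: bmbh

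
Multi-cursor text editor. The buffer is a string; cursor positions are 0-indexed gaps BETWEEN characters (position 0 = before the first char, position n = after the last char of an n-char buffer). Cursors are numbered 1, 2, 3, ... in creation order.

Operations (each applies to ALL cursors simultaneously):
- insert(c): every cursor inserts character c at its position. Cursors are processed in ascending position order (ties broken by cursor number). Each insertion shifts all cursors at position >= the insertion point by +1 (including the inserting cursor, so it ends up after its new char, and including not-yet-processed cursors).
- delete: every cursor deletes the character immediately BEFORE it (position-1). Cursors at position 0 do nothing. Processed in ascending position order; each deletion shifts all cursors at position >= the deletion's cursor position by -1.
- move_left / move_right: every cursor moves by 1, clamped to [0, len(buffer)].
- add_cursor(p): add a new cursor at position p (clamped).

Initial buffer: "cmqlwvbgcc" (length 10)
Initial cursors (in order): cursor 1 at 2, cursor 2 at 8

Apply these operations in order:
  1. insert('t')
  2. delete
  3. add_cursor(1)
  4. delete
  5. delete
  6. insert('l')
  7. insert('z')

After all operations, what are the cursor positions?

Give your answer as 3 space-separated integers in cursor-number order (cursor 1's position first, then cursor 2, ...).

Answer: 4 10 4

Derivation:
After op 1 (insert('t')): buffer="cmtqlwvbgtcc" (len 12), cursors c1@3 c2@10, authorship ..1......2..
After op 2 (delete): buffer="cmqlwvbgcc" (len 10), cursors c1@2 c2@8, authorship ..........
After op 3 (add_cursor(1)): buffer="cmqlwvbgcc" (len 10), cursors c3@1 c1@2 c2@8, authorship ..........
After op 4 (delete): buffer="qlwvbcc" (len 7), cursors c1@0 c3@0 c2@5, authorship .......
After op 5 (delete): buffer="qlwvcc" (len 6), cursors c1@0 c3@0 c2@4, authorship ......
After op 6 (insert('l')): buffer="llqlwvlcc" (len 9), cursors c1@2 c3@2 c2@7, authorship 13....2..
After op 7 (insert('z')): buffer="llzzqlwvlzcc" (len 12), cursors c1@4 c3@4 c2@10, authorship 1313....22..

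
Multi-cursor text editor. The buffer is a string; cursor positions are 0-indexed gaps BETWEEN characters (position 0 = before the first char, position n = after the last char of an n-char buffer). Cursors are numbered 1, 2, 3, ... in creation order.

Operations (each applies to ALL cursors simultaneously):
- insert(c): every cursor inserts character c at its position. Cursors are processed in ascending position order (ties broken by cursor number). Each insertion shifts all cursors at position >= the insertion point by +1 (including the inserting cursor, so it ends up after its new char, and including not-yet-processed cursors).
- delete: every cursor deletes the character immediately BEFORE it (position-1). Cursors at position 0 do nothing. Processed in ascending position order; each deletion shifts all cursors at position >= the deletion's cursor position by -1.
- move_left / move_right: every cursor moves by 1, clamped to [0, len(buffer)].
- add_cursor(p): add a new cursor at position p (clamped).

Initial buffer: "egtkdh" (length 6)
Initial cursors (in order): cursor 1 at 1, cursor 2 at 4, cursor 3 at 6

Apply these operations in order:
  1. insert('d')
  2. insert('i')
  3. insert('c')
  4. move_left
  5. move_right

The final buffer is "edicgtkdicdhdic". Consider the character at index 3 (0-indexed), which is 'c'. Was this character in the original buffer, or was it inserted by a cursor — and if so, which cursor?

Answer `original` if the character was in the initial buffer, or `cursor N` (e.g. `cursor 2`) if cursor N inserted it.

Answer: cursor 1

Derivation:
After op 1 (insert('d')): buffer="edgtkddhd" (len 9), cursors c1@2 c2@6 c3@9, authorship .1...2..3
After op 2 (insert('i')): buffer="edigtkdidhdi" (len 12), cursors c1@3 c2@8 c3@12, authorship .11...22..33
After op 3 (insert('c')): buffer="edicgtkdicdhdic" (len 15), cursors c1@4 c2@10 c3@15, authorship .111...222..333
After op 4 (move_left): buffer="edicgtkdicdhdic" (len 15), cursors c1@3 c2@9 c3@14, authorship .111...222..333
After op 5 (move_right): buffer="edicgtkdicdhdic" (len 15), cursors c1@4 c2@10 c3@15, authorship .111...222..333
Authorship (.=original, N=cursor N): . 1 1 1 . . . 2 2 2 . . 3 3 3
Index 3: author = 1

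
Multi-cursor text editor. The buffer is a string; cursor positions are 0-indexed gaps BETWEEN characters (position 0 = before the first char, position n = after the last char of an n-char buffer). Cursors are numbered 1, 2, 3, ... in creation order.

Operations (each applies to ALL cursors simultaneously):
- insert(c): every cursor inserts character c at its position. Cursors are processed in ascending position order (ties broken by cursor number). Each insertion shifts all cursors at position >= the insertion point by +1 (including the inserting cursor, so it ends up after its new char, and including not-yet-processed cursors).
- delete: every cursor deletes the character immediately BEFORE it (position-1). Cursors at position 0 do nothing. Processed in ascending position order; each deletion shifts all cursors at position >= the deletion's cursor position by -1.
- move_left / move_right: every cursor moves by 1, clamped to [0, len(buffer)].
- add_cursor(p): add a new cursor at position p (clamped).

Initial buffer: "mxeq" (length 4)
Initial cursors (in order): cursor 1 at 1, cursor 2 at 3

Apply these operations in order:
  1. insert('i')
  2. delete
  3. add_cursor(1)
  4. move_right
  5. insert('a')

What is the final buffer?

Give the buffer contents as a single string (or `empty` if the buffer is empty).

Answer: mxaaeqa

Derivation:
After op 1 (insert('i')): buffer="mixeiq" (len 6), cursors c1@2 c2@5, authorship .1..2.
After op 2 (delete): buffer="mxeq" (len 4), cursors c1@1 c2@3, authorship ....
After op 3 (add_cursor(1)): buffer="mxeq" (len 4), cursors c1@1 c3@1 c2@3, authorship ....
After op 4 (move_right): buffer="mxeq" (len 4), cursors c1@2 c3@2 c2@4, authorship ....
After op 5 (insert('a')): buffer="mxaaeqa" (len 7), cursors c1@4 c3@4 c2@7, authorship ..13..2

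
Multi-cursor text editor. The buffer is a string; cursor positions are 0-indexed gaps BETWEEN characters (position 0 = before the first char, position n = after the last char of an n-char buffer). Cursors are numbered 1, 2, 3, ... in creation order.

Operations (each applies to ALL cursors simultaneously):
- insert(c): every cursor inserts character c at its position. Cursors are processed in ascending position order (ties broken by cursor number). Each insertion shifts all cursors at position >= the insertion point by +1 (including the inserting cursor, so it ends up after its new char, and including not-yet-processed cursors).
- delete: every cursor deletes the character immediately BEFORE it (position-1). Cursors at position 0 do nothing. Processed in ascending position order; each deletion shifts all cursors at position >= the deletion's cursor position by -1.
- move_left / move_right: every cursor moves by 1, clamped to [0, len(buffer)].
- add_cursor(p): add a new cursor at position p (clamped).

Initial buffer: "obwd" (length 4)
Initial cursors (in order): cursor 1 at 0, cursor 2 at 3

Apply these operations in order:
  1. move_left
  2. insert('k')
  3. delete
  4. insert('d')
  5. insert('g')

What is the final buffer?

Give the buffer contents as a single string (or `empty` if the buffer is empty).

Answer: dgobdgwd

Derivation:
After op 1 (move_left): buffer="obwd" (len 4), cursors c1@0 c2@2, authorship ....
After op 2 (insert('k')): buffer="kobkwd" (len 6), cursors c1@1 c2@4, authorship 1..2..
After op 3 (delete): buffer="obwd" (len 4), cursors c1@0 c2@2, authorship ....
After op 4 (insert('d')): buffer="dobdwd" (len 6), cursors c1@1 c2@4, authorship 1..2..
After op 5 (insert('g')): buffer="dgobdgwd" (len 8), cursors c1@2 c2@6, authorship 11..22..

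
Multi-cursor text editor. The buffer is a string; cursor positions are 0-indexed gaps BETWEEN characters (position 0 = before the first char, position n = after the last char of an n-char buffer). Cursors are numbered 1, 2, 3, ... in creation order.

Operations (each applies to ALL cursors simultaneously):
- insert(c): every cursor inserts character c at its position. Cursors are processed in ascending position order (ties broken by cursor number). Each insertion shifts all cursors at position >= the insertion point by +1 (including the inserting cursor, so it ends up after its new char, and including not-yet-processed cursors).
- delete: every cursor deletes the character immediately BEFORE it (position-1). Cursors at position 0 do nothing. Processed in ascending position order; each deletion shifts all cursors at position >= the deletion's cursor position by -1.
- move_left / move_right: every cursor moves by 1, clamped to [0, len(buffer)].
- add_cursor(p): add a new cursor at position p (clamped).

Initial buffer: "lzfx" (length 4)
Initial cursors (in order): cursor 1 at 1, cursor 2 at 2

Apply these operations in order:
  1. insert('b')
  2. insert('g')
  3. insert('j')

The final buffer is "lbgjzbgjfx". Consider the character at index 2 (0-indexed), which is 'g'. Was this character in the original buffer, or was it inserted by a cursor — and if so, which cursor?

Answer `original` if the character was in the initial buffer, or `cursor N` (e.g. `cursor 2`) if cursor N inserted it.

Answer: cursor 1

Derivation:
After op 1 (insert('b')): buffer="lbzbfx" (len 6), cursors c1@2 c2@4, authorship .1.2..
After op 2 (insert('g')): buffer="lbgzbgfx" (len 8), cursors c1@3 c2@6, authorship .11.22..
After op 3 (insert('j')): buffer="lbgjzbgjfx" (len 10), cursors c1@4 c2@8, authorship .111.222..
Authorship (.=original, N=cursor N): . 1 1 1 . 2 2 2 . .
Index 2: author = 1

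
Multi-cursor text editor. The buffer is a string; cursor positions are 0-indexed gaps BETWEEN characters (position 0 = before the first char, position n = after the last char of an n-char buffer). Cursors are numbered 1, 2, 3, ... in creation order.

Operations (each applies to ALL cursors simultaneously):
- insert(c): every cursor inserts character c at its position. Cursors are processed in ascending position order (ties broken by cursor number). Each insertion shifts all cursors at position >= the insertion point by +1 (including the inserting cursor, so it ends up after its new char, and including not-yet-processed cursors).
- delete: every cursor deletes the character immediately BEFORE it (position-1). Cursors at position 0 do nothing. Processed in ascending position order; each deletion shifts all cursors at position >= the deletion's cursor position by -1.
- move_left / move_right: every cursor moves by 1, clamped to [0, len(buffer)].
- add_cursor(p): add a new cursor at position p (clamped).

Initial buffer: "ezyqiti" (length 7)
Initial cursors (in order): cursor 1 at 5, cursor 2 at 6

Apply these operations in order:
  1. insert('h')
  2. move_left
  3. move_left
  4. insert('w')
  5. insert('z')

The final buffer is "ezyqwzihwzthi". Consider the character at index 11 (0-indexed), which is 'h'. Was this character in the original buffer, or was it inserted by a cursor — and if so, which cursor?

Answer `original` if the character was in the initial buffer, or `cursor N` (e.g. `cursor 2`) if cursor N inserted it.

After op 1 (insert('h')): buffer="ezyqihthi" (len 9), cursors c1@6 c2@8, authorship .....1.2.
After op 2 (move_left): buffer="ezyqihthi" (len 9), cursors c1@5 c2@7, authorship .....1.2.
After op 3 (move_left): buffer="ezyqihthi" (len 9), cursors c1@4 c2@6, authorship .....1.2.
After op 4 (insert('w')): buffer="ezyqwihwthi" (len 11), cursors c1@5 c2@8, authorship ....1.12.2.
After op 5 (insert('z')): buffer="ezyqwzihwzthi" (len 13), cursors c1@6 c2@10, authorship ....11.122.2.
Authorship (.=original, N=cursor N): . . . . 1 1 . 1 2 2 . 2 .
Index 11: author = 2

Answer: cursor 2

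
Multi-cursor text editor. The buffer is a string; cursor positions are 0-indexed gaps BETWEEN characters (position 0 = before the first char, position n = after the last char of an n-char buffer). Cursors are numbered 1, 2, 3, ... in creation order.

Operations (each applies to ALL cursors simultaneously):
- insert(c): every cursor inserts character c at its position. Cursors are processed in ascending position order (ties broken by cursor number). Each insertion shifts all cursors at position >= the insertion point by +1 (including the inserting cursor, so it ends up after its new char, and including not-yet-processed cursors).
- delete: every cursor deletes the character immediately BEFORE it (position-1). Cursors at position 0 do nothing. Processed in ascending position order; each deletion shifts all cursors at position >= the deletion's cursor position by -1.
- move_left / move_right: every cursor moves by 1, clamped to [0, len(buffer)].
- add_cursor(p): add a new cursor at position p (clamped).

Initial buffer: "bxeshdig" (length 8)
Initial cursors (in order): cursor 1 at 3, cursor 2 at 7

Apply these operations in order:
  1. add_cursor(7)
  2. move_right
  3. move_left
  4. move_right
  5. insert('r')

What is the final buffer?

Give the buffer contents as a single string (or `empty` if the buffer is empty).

Answer: bxesrhdigrr

Derivation:
After op 1 (add_cursor(7)): buffer="bxeshdig" (len 8), cursors c1@3 c2@7 c3@7, authorship ........
After op 2 (move_right): buffer="bxeshdig" (len 8), cursors c1@4 c2@8 c3@8, authorship ........
After op 3 (move_left): buffer="bxeshdig" (len 8), cursors c1@3 c2@7 c3@7, authorship ........
After op 4 (move_right): buffer="bxeshdig" (len 8), cursors c1@4 c2@8 c3@8, authorship ........
After op 5 (insert('r')): buffer="bxesrhdigrr" (len 11), cursors c1@5 c2@11 c3@11, authorship ....1....23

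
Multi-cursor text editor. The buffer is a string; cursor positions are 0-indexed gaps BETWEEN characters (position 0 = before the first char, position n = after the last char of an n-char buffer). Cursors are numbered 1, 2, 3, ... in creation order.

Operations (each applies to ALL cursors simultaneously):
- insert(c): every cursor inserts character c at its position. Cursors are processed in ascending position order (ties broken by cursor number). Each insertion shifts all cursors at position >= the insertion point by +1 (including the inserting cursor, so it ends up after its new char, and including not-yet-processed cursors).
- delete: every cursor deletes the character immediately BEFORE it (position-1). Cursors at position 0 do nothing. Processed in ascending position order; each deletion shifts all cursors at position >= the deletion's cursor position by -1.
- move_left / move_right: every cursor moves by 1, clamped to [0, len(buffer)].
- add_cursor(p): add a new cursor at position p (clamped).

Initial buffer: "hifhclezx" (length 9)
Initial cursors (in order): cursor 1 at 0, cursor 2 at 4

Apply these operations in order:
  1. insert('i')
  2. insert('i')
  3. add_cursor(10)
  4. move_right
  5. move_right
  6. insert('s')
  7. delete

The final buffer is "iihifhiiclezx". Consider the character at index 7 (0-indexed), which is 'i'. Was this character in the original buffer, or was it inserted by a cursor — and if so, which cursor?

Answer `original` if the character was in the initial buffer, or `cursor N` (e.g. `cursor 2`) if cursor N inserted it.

After op 1 (insert('i')): buffer="ihifhiclezx" (len 11), cursors c1@1 c2@6, authorship 1....2.....
After op 2 (insert('i')): buffer="iihifhiiclezx" (len 13), cursors c1@2 c2@8, authorship 11....22.....
After op 3 (add_cursor(10)): buffer="iihifhiiclezx" (len 13), cursors c1@2 c2@8 c3@10, authorship 11....22.....
After op 4 (move_right): buffer="iihifhiiclezx" (len 13), cursors c1@3 c2@9 c3@11, authorship 11....22.....
After op 5 (move_right): buffer="iihifhiiclezx" (len 13), cursors c1@4 c2@10 c3@12, authorship 11....22.....
After op 6 (insert('s')): buffer="iihisfhiiclsezsx" (len 16), cursors c1@5 c2@12 c3@15, authorship 11..1..22..2..3.
After op 7 (delete): buffer="iihifhiiclezx" (len 13), cursors c1@4 c2@10 c3@12, authorship 11....22.....
Authorship (.=original, N=cursor N): 1 1 . . . . 2 2 . . . . .
Index 7: author = 2

Answer: cursor 2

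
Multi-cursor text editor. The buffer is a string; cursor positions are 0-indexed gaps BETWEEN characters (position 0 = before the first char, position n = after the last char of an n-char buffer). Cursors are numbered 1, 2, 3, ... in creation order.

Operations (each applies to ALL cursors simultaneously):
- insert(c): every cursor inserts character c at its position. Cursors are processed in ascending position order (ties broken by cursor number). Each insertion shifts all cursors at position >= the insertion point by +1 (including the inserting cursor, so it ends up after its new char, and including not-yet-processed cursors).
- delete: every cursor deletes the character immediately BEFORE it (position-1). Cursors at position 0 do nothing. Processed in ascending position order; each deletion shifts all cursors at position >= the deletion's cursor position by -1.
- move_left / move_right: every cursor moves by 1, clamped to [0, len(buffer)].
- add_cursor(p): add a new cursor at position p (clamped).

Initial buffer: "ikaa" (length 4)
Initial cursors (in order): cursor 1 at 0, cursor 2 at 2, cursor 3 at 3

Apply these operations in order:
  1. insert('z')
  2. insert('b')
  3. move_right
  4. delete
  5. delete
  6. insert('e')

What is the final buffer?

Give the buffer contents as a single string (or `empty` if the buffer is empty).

Answer: zekzeze

Derivation:
After op 1 (insert('z')): buffer="zikzaza" (len 7), cursors c1@1 c2@4 c3@6, authorship 1..2.3.
After op 2 (insert('b')): buffer="zbikzbazba" (len 10), cursors c1@2 c2@6 c3@9, authorship 11..22.33.
After op 3 (move_right): buffer="zbikzbazba" (len 10), cursors c1@3 c2@7 c3@10, authorship 11..22.33.
After op 4 (delete): buffer="zbkzbzb" (len 7), cursors c1@2 c2@5 c3@7, authorship 11.2233
After op 5 (delete): buffer="zkzz" (len 4), cursors c1@1 c2@3 c3@4, authorship 1.23
After op 6 (insert('e')): buffer="zekzeze" (len 7), cursors c1@2 c2@5 c3@7, authorship 11.2233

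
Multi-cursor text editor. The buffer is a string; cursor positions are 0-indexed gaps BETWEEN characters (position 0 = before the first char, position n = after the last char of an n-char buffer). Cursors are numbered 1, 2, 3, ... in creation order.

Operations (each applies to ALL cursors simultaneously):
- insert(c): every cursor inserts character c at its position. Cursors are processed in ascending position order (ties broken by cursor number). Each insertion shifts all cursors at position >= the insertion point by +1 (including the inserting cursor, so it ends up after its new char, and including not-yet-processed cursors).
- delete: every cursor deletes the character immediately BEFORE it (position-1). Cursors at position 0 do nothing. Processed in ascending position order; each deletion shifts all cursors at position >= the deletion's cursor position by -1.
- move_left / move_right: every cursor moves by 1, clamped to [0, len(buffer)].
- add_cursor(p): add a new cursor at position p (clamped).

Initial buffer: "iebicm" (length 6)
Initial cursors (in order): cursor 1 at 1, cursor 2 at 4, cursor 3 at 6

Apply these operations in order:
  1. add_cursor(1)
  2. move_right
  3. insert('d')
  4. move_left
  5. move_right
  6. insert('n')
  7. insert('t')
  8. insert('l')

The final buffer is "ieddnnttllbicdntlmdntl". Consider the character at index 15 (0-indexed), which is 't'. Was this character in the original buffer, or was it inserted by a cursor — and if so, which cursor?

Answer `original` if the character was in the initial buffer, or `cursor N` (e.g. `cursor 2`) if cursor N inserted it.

Answer: cursor 2

Derivation:
After op 1 (add_cursor(1)): buffer="iebicm" (len 6), cursors c1@1 c4@1 c2@4 c3@6, authorship ......
After op 2 (move_right): buffer="iebicm" (len 6), cursors c1@2 c4@2 c2@5 c3@6, authorship ......
After op 3 (insert('d')): buffer="ieddbicdmd" (len 10), cursors c1@4 c4@4 c2@8 c3@10, authorship ..14...2.3
After op 4 (move_left): buffer="ieddbicdmd" (len 10), cursors c1@3 c4@3 c2@7 c3@9, authorship ..14...2.3
After op 5 (move_right): buffer="ieddbicdmd" (len 10), cursors c1@4 c4@4 c2@8 c3@10, authorship ..14...2.3
After op 6 (insert('n')): buffer="ieddnnbicdnmdn" (len 14), cursors c1@6 c4@6 c2@11 c3@14, authorship ..1414...22.33
After op 7 (insert('t')): buffer="ieddnnttbicdntmdnt" (len 18), cursors c1@8 c4@8 c2@14 c3@18, authorship ..141414...222.333
After op 8 (insert('l')): buffer="ieddnnttllbicdntlmdntl" (len 22), cursors c1@10 c4@10 c2@17 c3@22, authorship ..14141414...2222.3333
Authorship (.=original, N=cursor N): . . 1 4 1 4 1 4 1 4 . . . 2 2 2 2 . 3 3 3 3
Index 15: author = 2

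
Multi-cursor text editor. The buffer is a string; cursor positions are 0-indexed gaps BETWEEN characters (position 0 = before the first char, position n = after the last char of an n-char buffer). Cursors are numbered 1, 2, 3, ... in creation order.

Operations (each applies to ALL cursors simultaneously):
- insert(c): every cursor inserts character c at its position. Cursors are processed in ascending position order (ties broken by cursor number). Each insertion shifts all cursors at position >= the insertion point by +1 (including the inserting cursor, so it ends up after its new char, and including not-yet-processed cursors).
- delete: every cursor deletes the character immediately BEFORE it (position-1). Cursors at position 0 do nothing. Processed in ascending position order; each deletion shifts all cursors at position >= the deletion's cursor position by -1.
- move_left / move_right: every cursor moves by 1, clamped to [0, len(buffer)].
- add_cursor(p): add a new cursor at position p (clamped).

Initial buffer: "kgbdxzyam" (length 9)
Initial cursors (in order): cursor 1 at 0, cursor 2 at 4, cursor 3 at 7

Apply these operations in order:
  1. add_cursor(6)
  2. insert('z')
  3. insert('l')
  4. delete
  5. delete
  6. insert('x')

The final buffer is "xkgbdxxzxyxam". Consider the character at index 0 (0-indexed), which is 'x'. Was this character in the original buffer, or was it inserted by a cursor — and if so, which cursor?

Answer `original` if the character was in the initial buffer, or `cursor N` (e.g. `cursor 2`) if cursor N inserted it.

After op 1 (add_cursor(6)): buffer="kgbdxzyam" (len 9), cursors c1@0 c2@4 c4@6 c3@7, authorship .........
After op 2 (insert('z')): buffer="zkgbdzxzzyzam" (len 13), cursors c1@1 c2@6 c4@9 c3@11, authorship 1....2..4.3..
After op 3 (insert('l')): buffer="zlkgbdzlxzzlyzlam" (len 17), cursors c1@2 c2@8 c4@12 c3@15, authorship 11....22..44.33..
After op 4 (delete): buffer="zkgbdzxzzyzam" (len 13), cursors c1@1 c2@6 c4@9 c3@11, authorship 1....2..4.3..
After op 5 (delete): buffer="kgbdxzyam" (len 9), cursors c1@0 c2@4 c4@6 c3@7, authorship .........
After op 6 (insert('x')): buffer="xkgbdxxzxyxam" (len 13), cursors c1@1 c2@6 c4@9 c3@11, authorship 1....2..4.3..
Authorship (.=original, N=cursor N): 1 . . . . 2 . . 4 . 3 . .
Index 0: author = 1

Answer: cursor 1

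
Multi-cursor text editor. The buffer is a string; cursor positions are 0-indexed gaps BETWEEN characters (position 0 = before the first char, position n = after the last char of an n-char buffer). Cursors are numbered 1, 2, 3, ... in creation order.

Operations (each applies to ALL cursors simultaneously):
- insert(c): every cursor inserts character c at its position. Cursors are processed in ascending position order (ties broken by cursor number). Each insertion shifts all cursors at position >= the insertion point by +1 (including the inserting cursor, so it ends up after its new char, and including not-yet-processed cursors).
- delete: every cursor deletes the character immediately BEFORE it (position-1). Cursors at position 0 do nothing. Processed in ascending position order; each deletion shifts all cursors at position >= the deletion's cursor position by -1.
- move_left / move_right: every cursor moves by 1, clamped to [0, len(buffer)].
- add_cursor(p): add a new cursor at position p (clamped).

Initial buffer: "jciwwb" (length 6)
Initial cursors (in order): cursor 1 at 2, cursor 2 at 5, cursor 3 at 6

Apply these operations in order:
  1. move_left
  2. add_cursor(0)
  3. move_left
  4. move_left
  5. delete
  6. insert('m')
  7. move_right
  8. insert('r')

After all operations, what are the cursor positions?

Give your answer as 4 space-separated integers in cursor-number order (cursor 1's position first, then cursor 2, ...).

After op 1 (move_left): buffer="jciwwb" (len 6), cursors c1@1 c2@4 c3@5, authorship ......
After op 2 (add_cursor(0)): buffer="jciwwb" (len 6), cursors c4@0 c1@1 c2@4 c3@5, authorship ......
After op 3 (move_left): buffer="jciwwb" (len 6), cursors c1@0 c4@0 c2@3 c3@4, authorship ......
After op 4 (move_left): buffer="jciwwb" (len 6), cursors c1@0 c4@0 c2@2 c3@3, authorship ......
After op 5 (delete): buffer="jwwb" (len 4), cursors c1@0 c4@0 c2@1 c3@1, authorship ....
After op 6 (insert('m')): buffer="mmjmmwwb" (len 8), cursors c1@2 c4@2 c2@5 c3@5, authorship 14.23...
After op 7 (move_right): buffer="mmjmmwwb" (len 8), cursors c1@3 c4@3 c2@6 c3@6, authorship 14.23...
After op 8 (insert('r')): buffer="mmjrrmmwrrwb" (len 12), cursors c1@5 c4@5 c2@10 c3@10, authorship 14.1423.23..

Answer: 5 10 10 5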